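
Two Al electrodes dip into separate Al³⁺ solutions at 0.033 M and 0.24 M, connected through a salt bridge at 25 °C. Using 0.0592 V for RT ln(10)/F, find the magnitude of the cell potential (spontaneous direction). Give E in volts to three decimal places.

+0.017 V

For a concentration cell E°cell = 0. The 0.24 M side is the cathode (reduction is favoured where [Al³⁺] is higher).
With n = 3, E = −(0.0592/3) log([Al³⁺]ₐₙ/[Al³⁺]꜀ₐₜ) = −(0.0592/3) log(0.033/0.24) = −(0.0592/3)(-0.862) = +0.017 V.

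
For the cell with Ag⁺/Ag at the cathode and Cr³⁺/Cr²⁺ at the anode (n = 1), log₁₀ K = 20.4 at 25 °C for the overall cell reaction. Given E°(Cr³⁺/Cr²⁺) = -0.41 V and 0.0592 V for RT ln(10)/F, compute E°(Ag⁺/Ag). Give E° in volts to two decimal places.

E°cell = (0.0592/n)·log K = (0.0592/1)(20.4) = +1.208 V.
Since Ag⁺/Ag is the cathode and Cr³⁺/Cr²⁺ the anode, E°cell = E°(Ag⁺/Ag) − E°(Cr³⁺/Cr²⁺).
So E°(Ag⁺/Ag) = E°cell + E°(Cr³⁺/Cr²⁺) = +1.208 + (-0.41) = +0.80 V.

+0.80 V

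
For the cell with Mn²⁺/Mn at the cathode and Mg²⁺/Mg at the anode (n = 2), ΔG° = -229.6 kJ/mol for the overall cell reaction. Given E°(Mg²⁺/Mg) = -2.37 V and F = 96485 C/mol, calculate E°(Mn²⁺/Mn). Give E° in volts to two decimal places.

-1.18 V

E°cell = −ΔG°/(nF) = −(-229.6×10³)/((2)(96485)) = +1.190 V.
Since Mn²⁺/Mn is the cathode and Mg²⁺/Mg the anode, E°cell = E°(Mn²⁺/Mn) − E°(Mg²⁺/Mg).
So E°(Mn²⁺/Mn) = E°cell + E°(Mg²⁺/Mg) = +1.190 + (-2.37) = -1.18 V.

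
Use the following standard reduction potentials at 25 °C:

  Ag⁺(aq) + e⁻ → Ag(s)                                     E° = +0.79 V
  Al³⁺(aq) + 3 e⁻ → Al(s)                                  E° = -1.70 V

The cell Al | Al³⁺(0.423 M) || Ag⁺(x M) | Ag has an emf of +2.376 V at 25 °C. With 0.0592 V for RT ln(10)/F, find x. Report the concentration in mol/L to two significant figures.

Ag⁺/Ag is the cathode, Al³⁺/Al the anode: E°cell = +2.49 V, n = 3.
Overall reaction: 3 Ag⁺(aq) + Al(s) → 3 Ag(s) + Al³⁺(aq); Q = [Al³⁺]^1/[Ag⁺]^3.
From E = E° − (0.0592/n) log Q: log Q = (E° − E)·n/0.0592 = (+2.49 − (+2.376))·3/0.0592 = 5.7770.
So 3·log[Ag⁺] = 1·log(0.423) − log Q = -0.3737 − (5.7770) = -6.1507; log[Ag⁺] = -6.1507 / 3 = -2.0502; [Ag⁺] = 10^(-2.0502) ≈ 0.0089 M.

0.0089 M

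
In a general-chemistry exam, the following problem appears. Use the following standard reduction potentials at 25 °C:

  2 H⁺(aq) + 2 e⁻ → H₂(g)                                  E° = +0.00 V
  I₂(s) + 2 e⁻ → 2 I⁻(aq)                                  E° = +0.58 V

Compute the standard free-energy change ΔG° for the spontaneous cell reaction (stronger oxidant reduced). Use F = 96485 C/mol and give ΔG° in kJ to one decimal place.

I₂/I⁻ (E° = +0.58 V) is the cathode; H⁺/H₂ (E° = +0.00 V) is the anode, so E°cell = +0.58 V.
Balancing electrons gives n = 2 (lcm of 2 and 2).
ΔG° = −nFE° = −(2)(96485)(+0.58) = -111,923 J = -111.9 kJ.

-111.9 kJ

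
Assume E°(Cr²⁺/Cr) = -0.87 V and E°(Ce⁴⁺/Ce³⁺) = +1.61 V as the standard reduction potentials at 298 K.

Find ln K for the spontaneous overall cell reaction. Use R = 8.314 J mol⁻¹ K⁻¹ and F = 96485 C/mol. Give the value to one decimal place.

193.2

Cathode: Ce⁴⁺/Ce³⁺; anode: Cr²⁺/Cr. E°cell = (+1.61) − (-0.87) = +2.48 V, with n = 2.
ΔG° = −nFE° = −RT ln K, so ln K = nFE°/(RT) = (2)(96485)(+2.48) / ((8.314)(298)) = 193.159.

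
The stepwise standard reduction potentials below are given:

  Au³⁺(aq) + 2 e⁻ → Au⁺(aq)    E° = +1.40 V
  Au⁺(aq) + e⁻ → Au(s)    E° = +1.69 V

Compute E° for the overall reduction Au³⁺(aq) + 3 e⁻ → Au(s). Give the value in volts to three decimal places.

Since ΔG° = −nFE° is additive over sequential reductions, n₃E°₃ = n₁E°₁ + n₂E°₂.
E°₃ = (2×+1.40 + 1×+1.69) / 3 = (+4.490) / 3 = +1.497 V.
E° values themselves are not directly additive — weighting by electron count is essential.

+1.497 V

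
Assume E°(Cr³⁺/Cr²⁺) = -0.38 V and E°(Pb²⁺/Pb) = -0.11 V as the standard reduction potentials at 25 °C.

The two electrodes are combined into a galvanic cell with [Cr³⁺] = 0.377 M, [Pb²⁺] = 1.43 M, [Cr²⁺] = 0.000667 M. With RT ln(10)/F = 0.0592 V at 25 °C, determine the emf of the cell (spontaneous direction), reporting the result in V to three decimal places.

Pb²⁺/Pb is the cathode (higher E°), Cr³⁺/Cr²⁺ the anode: E°cell = -0.11 − (-0.38) = +0.27 V, n = 2.
Overall: Pb²⁺(aq) + 2 Cr²⁺(aq) → Pb(s) + 2 Cr³⁺(aq)
Q = [Cr³⁺]^2 / ([Pb²⁺]·[Cr²⁺]^2); log Q = 5.349.
E = E° − (0.0592/n) log Q = +0.27 − (0.0592/2)(5.349) = +0.112 V.

+0.112 V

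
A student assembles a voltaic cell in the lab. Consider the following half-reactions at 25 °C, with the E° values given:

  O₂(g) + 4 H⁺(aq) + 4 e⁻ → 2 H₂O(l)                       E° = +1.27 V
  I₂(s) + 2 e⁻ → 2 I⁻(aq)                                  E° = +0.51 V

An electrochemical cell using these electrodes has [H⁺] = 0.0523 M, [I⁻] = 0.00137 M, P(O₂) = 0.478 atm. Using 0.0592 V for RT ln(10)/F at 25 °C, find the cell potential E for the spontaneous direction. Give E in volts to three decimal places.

+0.510 V

O₂/H₂O is the cathode (higher E°), I₂/I⁻ the anode: E°cell = +1.27 − (+0.51) = +0.76 V, n = 4.
Overall: O₂(g) + 4 H⁺(aq) + 4 I⁻(aq) → 2 H₂O(l) + 2 I₂(s)
Q = 1 / (P(O₂)·[H⁺]^4·[I⁻]^4); log Q = 16.900.
E = E° − (0.0592/n) log Q = +0.76 − (0.0592/4)(16.900) = +0.510 V.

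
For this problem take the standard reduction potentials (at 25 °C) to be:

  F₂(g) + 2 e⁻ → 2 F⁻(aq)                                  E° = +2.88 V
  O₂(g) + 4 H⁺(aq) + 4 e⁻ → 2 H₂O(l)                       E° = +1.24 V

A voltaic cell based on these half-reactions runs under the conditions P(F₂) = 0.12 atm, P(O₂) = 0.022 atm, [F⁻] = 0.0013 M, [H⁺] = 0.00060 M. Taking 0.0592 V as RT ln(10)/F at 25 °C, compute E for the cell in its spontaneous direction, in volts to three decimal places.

F₂/F⁻ is the cathode (higher E°), O₂/H₂O the anode: E°cell = +2.88 − (+1.24) = +1.64 V, n = 4.
Overall: 2 F₂(g) + 2 H₂O(l) → 4 F⁻(aq) + O₂(g) + 4 H⁺(aq)
Q = [F⁻]^4·P(O₂)·[H⁺]^4 / (P(F₂)^2); log Q = -24.248.
E = E° − (0.0592/n) log Q = +1.64 − (0.0592/4)(-24.248) = +1.999 V.

+1.999 V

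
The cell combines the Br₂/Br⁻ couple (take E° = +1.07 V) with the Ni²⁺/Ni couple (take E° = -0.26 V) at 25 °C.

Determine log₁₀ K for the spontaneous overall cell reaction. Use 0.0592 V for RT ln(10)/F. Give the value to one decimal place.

44.9

Cathode: Br₂/Br⁻; anode: Ni²⁺/Ni. E°cell = +1.33 V, n = 2.
log K = nE°cell / 0.0592 = (2)(+1.33) / 0.0592 = 44.9.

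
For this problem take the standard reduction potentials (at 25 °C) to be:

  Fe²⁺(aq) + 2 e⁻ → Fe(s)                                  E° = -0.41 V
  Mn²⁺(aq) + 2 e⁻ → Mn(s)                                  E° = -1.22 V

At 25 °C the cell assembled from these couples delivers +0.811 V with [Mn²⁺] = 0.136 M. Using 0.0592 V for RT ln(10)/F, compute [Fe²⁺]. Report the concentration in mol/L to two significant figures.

Fe²⁺/Fe is the cathode, Mn²⁺/Mn the anode: E°cell = +0.81 V, n = 2.
Overall reaction: Fe²⁺(aq) + Mn(s) → Fe(s) + Mn²⁺(aq); Q = [Mn²⁺]^1/[Fe²⁺]^1.
From E = E° − (0.0592/n) log Q: log Q = (E° − E)·n/0.0592 = (+0.81 − (+0.811))·2/0.0592 = -0.0338.
So 1·log[Fe²⁺] = 1·log(0.136) − log Q = -0.8665 − (-0.0338) = -0.8327; [Fe²⁺] = 10^(-0.8327) ≈ 0.15 M.

0.15 M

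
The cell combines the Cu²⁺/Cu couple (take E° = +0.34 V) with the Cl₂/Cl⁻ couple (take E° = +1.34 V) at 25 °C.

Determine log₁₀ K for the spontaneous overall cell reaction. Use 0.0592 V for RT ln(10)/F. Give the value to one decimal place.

33.8

Cathode: Cl₂/Cl⁻; anode: Cu²⁺/Cu. E°cell = +1.00 V, n = 2.
log K = nE°cell / 0.0592 = (2)(+1.00) / 0.0592 = 33.8.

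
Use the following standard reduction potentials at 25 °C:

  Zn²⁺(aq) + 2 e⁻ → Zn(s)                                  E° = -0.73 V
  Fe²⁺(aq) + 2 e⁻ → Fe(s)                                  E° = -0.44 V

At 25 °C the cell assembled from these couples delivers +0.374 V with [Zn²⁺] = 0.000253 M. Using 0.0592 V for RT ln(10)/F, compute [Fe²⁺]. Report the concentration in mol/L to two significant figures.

Fe²⁺/Fe is the cathode, Zn²⁺/Zn the anode: E°cell = +0.29 V, n = 2.
Overall reaction: Fe²⁺(aq) + Zn(s) → Fe(s) + Zn²⁺(aq); Q = [Zn²⁺]^1/[Fe²⁺]^1.
From E = E° − (0.0592/n) log Q: log Q = (E° − E)·n/0.0592 = (+0.29 − (+0.374))·2/0.0592 = -2.8378.
So 1·log[Fe²⁺] = 1·log(0.000253) − log Q = -3.5969 − (-2.8378) = -0.7591; [Fe²⁺] = 10^(-0.7591) ≈ 0.17 M.

0.17 M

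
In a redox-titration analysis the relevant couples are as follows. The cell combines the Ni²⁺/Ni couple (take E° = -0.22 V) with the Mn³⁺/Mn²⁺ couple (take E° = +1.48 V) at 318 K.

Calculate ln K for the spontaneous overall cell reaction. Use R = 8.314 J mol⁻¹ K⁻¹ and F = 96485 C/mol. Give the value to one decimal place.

124.1

Cathode: Mn³⁺/Mn²⁺; anode: Ni²⁺/Ni. E°cell = (+1.48) − (-0.22) = +1.70 V, with n = 2.
ΔG° = −nFE° = −RT ln K, so ln K = nFE°/(RT) = (2)(96485)(+1.70) / ((8.314)(318)) = 124.080.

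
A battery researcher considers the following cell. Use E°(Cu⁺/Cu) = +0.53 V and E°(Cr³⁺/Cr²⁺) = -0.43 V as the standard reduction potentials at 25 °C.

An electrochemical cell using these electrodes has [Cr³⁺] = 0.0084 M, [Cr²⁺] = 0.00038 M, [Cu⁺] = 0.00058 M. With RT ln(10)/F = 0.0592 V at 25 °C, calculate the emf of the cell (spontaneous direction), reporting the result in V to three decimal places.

+0.689 V

Cu⁺/Cu is the cathode (higher E°), Cr³⁺/Cr²⁺ the anode: E°cell = +0.53 − (-0.43) = +0.96 V, n = 1.
Overall: Cu⁺(aq) + Cr²⁺(aq) → Cu(s) + Cr³⁺(aq)
Q = [Cr³⁺] / ([Cu⁺]·[Cr²⁺]); log Q = 4.581.
E = E° − (0.0592/n) log Q = +0.96 − (0.0592/1)(4.581) = +0.689 V.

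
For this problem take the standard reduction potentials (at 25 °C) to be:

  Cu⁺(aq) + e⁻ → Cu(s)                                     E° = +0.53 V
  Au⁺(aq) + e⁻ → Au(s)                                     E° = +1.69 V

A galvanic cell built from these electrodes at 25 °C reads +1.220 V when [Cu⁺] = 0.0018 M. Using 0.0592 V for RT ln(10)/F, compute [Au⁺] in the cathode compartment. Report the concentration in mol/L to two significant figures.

Au⁺/Au is the cathode, Cu⁺/Cu the anode: E°cell = +1.16 V, n = 1.
Overall reaction: Au⁺(aq) + Cu(s) → Au(s) + Cu⁺(aq); Q = [Cu⁺]^1/[Au⁺]^1.
From E = E° − (0.0592/n) log Q: log Q = (E° − E)·n/0.0592 = (+1.16 − (+1.220))·1/0.0592 = -1.0135.
So 1·log[Au⁺] = 1·log(0.0018) − log Q = -2.7447 − (-1.0135) = -1.7312; [Au⁺] = 10^(-1.7312) ≈ 0.019 M.

0.019 M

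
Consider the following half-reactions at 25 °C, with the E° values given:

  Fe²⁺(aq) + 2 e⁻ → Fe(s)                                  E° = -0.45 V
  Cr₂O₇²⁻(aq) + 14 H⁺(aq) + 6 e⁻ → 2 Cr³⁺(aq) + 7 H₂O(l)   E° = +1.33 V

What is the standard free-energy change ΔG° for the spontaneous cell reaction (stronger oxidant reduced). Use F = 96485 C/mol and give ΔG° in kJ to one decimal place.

Cr₂O₇²⁻/Cr³⁺ (E° = +1.33 V) is the cathode; Fe²⁺/Fe (E° = -0.45 V) is the anode, so E°cell = +1.78 V.
Balancing electrons gives n = 6 (lcm of 6 and 2).
ΔG° = −nFE° = −(6)(96485)(+1.78) = -1,030,460 J = -1030.5 kJ.

-1030.5 kJ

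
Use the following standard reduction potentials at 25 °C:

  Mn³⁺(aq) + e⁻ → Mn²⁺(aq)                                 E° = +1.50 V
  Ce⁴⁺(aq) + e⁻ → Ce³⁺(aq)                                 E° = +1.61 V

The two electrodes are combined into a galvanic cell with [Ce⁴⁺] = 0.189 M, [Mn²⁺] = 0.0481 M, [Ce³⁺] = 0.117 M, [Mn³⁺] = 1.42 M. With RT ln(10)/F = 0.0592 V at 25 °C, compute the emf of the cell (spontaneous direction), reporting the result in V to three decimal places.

Ce⁴⁺/Ce³⁺ is the cathode (higher E°), Mn³⁺/Mn²⁺ the anode: E°cell = +1.61 − (+1.50) = +0.11 V, n = 1.
Overall: Ce⁴⁺(aq) + Mn²⁺(aq) → Ce³⁺(aq) + Mn³⁺(aq)
Q = [Ce³⁺]·[Mn³⁺] / ([Ce⁴⁺]·[Mn²⁺]); log Q = 1.262.
E = E° − (0.0592/n) log Q = +0.11 − (0.0592/1)(1.262) = +0.035 V.

+0.035 V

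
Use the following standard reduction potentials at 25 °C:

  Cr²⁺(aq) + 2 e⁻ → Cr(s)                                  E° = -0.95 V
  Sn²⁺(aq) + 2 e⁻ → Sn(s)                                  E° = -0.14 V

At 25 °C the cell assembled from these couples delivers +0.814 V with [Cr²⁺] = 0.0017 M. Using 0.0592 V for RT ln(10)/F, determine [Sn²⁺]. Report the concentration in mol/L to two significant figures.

Sn²⁺/Sn is the cathode, Cr²⁺/Cr the anode: E°cell = +0.81 V, n = 2.
Overall reaction: Sn²⁺(aq) + Cr(s) → Sn(s) + Cr²⁺(aq); Q = [Cr²⁺]^1/[Sn²⁺]^1.
From E = E° − (0.0592/n) log Q: log Q = (E° − E)·n/0.0592 = (+0.81 − (+0.814))·2/0.0592 = -0.1351.
So 1·log[Sn²⁺] = 1·log(0.0017) − log Q = -2.7696 − (-0.1351) = -2.6345; [Sn²⁺] = 10^(-2.6345) ≈ 0.0023 M.

0.0023 M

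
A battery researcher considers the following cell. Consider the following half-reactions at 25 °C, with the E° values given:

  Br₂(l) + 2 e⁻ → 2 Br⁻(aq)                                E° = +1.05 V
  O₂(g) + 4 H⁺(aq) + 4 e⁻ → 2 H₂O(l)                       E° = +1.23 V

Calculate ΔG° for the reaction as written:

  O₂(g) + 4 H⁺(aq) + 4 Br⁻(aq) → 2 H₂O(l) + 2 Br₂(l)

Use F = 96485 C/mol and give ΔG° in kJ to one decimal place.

As written, O₂/H₂O is reduced (cathode) and Br₂/Br⁻ is oxidised (anode), so E°cell = (+1.23) − (+1.05) = +0.18 V.
Balancing electrons gives n = 4.
ΔG° = −nFE° = −(4)(96485)(+0.18) = -69,469 J = -69.5 kJ.

-69.5 kJ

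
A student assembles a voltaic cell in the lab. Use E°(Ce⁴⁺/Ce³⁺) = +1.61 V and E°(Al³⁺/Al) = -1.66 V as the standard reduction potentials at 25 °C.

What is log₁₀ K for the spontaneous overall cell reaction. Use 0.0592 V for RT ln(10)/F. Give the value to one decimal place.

Cathode: Ce⁴⁺/Ce³⁺; anode: Al³⁺/Al. E°cell = +3.27 V, n = 3.
log K = nE°cell / 0.0592 = (3)(+3.27) / 0.0592 = 165.7.

165.7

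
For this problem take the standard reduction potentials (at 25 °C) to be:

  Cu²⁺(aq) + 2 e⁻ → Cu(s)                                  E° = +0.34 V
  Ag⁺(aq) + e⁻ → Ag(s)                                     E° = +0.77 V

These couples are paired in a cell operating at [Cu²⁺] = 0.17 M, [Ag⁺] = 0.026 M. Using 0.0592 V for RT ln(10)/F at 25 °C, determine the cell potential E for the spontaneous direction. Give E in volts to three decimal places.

+0.359 V

Ag⁺/Ag is the cathode (higher E°), Cu²⁺/Cu the anode: E°cell = +0.77 − (+0.34) = +0.43 V, n = 2.
Overall: 2 Ag⁺(aq) + Cu(s) → 2 Ag(s) + Cu²⁺(aq)
Q = [Cu²⁺] / ([Ag⁺]^2); log Q = 2.401.
E = E° − (0.0592/n) log Q = +0.43 − (0.0592/2)(2.401) = +0.359 V.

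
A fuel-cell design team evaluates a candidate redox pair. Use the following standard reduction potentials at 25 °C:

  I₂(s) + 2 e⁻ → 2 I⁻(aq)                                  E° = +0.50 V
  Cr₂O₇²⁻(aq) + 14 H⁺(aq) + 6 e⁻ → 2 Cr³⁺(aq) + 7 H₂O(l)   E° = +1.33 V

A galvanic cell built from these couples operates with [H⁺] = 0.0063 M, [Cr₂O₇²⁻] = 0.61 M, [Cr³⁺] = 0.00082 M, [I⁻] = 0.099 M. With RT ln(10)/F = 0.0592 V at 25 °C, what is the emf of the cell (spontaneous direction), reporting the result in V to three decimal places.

Cr₂O₇²⁻/Cr³⁺ is the cathode (higher E°), I₂/I⁻ the anode: E°cell = +1.33 − (+0.50) = +0.83 V, n = 6.
Overall: Cr₂O₇²⁻(aq) + 14 H⁺(aq) + 6 I⁻(aq) → 2 Cr³⁺(aq) + 7 H₂O(l) + 3 I₂(s)
Q = [Cr³⁺]^2 / ([Cr₂O₇²⁻]·[H⁺]^14·[I⁻]^6); log Q = 30.878.
E = E° − (0.0592/n) log Q = +0.83 − (0.0592/6)(30.878) = +0.525 V.

+0.525 V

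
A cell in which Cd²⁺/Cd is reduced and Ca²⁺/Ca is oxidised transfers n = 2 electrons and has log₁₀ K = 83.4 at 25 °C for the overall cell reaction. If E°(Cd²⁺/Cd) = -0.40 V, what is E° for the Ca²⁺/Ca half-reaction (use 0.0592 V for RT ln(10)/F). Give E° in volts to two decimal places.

-2.87 V

E°cell = (0.0592/n)·log K = (0.0592/2)(83.4) = +2.469 V.
Since Cd²⁺/Cd is the cathode and Ca²⁺/Ca the anode, E°cell = E°(Cd²⁺/Cd) − E°(Ca²⁺/Ca).
So E°(Ca²⁺/Ca) = E°(Cd²⁺/Cd) − E°cell = (-0.40) − (+2.469) = -2.87 V.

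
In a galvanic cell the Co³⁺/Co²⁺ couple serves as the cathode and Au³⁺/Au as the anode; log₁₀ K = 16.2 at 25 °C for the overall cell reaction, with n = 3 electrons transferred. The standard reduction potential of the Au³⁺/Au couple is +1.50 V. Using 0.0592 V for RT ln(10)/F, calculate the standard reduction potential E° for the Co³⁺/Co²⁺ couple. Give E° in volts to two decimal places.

E°cell = (0.0592/n)·log K = (0.0592/3)(16.2) = +0.320 V.
Since Co³⁺/Co²⁺ is the cathode and Au³⁺/Au the anode, E°cell = E°(Co³⁺/Co²⁺) − E°(Au³⁺/Au).
So E°(Co³⁺/Co²⁺) = E°cell + E°(Au³⁺/Au) = +0.320 + (+1.50) = +1.82 V.

+1.82 V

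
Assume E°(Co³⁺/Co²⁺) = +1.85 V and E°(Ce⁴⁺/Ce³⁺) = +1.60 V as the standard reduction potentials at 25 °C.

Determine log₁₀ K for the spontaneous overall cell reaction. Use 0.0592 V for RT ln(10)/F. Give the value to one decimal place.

4.2

Cathode: Co³⁺/Co²⁺; anode: Ce⁴⁺/Ce³⁺. E°cell = +0.25 V, n = 1.
log K = nE°cell / 0.0592 = (1)(+0.25) / 0.0592 = 4.2.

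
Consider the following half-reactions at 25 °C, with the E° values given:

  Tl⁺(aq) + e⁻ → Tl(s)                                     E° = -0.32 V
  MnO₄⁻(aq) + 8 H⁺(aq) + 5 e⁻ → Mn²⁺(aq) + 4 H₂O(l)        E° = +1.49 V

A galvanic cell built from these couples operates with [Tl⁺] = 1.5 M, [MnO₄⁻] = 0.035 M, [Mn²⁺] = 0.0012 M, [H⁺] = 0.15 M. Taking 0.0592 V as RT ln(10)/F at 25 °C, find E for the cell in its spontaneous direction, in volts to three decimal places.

MnO₄⁻/Mn²⁺ is the cathode (higher E°), Tl⁺/Tl the anode: E°cell = +1.49 − (-0.32) = +1.81 V, n = 5.
Overall: MnO₄⁻(aq) + 8 H⁺(aq) + 5 Tl(s) → Mn²⁺(aq) + 4 H₂O(l) + 5 Tl⁺(aq)
Q = [Mn²⁺]·[Tl⁺]^5 / ([MnO₄⁻]·[H⁺]^8); log Q = 6.007.
E = E° − (0.0592/n) log Q = +1.81 − (0.0592/5)(6.007) = +1.739 V.

+1.739 V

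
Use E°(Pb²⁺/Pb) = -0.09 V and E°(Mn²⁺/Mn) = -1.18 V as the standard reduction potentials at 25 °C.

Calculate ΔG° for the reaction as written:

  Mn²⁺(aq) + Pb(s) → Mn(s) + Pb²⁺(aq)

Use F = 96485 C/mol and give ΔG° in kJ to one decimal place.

+210.3 kJ

As written, Mn²⁺/Mn is reduced (cathode) and Pb²⁺/Pb is oxidised (anode), so E°cell = (-1.18) − (-0.09) = -1.09 V.
Balancing electrons gives n = 2.
ΔG° = −nFE° = −(2)(96485)(-1.09) = 210,337 J = +210.3 kJ.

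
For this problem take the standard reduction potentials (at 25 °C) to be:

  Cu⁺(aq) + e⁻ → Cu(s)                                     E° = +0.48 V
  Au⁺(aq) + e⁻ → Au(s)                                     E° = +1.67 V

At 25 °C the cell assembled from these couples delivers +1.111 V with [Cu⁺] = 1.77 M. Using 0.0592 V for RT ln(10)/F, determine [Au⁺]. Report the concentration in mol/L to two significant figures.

0.082 M

Au⁺/Au is the cathode, Cu⁺/Cu the anode: E°cell = +1.19 V, n = 1.
Overall reaction: Au⁺(aq) + Cu(s) → Au(s) + Cu⁺(aq); Q = [Cu⁺]^1/[Au⁺]^1.
From E = E° − (0.0592/n) log Q: log Q = (E° − E)·n/0.0592 = (+1.19 − (+1.111))·1/0.0592 = 1.3345.
So 1·log[Au⁺] = 1·log(1.77) − log Q = 0.2480 − (1.3345) = -1.0865; [Au⁺] = 10^(-1.0865) ≈ 0.082 M.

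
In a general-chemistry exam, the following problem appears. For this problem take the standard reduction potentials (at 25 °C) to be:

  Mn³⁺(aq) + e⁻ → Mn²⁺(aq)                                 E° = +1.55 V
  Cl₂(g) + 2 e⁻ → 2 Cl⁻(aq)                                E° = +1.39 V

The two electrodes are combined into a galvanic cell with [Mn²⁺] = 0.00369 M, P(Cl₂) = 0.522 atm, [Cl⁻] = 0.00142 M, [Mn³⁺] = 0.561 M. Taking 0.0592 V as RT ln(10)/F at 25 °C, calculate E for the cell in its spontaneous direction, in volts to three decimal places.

+0.129 V

Mn³⁺/Mn²⁺ is the cathode (higher E°), Cl₂/Cl⁻ the anode: E°cell = +1.55 − (+1.39) = +0.16 V, n = 2.
Overall: 2 Mn³⁺(aq) + 2 Cl⁻(aq) → 2 Mn²⁺(aq) + Cl₂(g)
Q = [Mn²⁺]^2·P(Cl₂) / ([Mn³⁺]^2·[Cl⁻]^2); log Q = 1.049.
E = E° − (0.0592/n) log Q = +0.16 − (0.0592/2)(1.049) = +0.129 V.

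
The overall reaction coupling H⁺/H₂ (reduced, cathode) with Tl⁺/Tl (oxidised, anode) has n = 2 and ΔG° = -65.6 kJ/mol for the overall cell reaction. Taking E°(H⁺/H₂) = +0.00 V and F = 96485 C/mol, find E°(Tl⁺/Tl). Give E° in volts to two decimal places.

-0.34 V

E°cell = −ΔG°/(nF) = −(-65.6×10³)/((2)(96485)) = +0.340 V.
Since H⁺/H₂ is the cathode and Tl⁺/Tl the anode, E°cell = E°(H⁺/H₂) − E°(Tl⁺/Tl).
So E°(Tl⁺/Tl) = E°(H⁺/H₂) − E°cell = (+0.00) − (+0.340) = -0.34 V.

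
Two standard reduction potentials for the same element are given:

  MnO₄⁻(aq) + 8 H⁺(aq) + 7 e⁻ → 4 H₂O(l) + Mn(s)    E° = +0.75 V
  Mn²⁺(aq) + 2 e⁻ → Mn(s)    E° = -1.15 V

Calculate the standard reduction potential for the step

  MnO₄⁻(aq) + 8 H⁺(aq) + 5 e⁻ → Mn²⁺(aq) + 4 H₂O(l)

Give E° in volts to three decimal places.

+1.510 V

Sequential free energies add, so n₃E°₃ = n₁E°₁ + n₂E°₂.
With n₃ = 7, and the known step contributing 2×(-1.15) V, the unknown satisfies 5·E° = 7×(+0.75) − 2×(-1.15) = +7.550.
E° = +7.550 / 5 = +1.510 V.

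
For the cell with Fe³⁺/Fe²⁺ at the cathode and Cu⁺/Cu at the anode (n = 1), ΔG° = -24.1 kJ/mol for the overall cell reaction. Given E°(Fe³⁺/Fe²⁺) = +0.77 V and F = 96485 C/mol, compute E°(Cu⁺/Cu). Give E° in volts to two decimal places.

E°cell = −ΔG°/(nF) = −(-24.1×10³)/((1)(96485)) = +0.250 V.
Since Fe³⁺/Fe²⁺ is the cathode and Cu⁺/Cu the anode, E°cell = E°(Fe³⁺/Fe²⁺) − E°(Cu⁺/Cu).
So E°(Cu⁺/Cu) = E°(Fe³⁺/Fe²⁺) − E°cell = (+0.77) − (+0.250) = +0.52 V.

+0.52 V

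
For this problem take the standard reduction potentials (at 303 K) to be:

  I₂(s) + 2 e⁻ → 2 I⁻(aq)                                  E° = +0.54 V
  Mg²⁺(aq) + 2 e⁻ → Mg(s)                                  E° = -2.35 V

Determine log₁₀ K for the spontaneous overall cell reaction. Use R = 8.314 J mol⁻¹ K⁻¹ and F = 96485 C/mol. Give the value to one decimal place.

96.1

Cathode: I₂/I⁻; anode: Mg²⁺/Mg. E°cell = (+0.54) − (-2.35) = +2.89 V, with n = 2.
ΔG° = −nFE° = −RT ln K, so ln K = nFE°/(RT) = (2)(96485)(+2.89) / ((8.314)(303)) = 221.378.
log₁₀ K = 221.378 / ln 10 = 96.1.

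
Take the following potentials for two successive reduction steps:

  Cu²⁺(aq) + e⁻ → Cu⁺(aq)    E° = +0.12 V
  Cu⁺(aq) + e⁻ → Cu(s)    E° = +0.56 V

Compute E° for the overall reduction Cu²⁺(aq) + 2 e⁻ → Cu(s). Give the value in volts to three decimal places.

Adding the free-energy changes (−nFE°) of the two steps gives −n₃FE°₃ = −n₁FE°₁ − n₂FE°₂.
E°₃ = (1×+0.12 + 1×+0.56) / 2 = (+0.680) / 2 = +0.340 V.

+0.340 V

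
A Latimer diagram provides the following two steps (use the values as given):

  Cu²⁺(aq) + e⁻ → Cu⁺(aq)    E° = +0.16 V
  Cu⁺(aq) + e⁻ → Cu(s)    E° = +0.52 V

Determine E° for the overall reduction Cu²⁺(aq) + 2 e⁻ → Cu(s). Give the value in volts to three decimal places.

+0.340 V

Since ΔG° = −nFE° is additive over sequential reductions, n₃E°₃ = n₁E°₁ + n₂E°₂.
E°₃ = (1×+0.16 + 1×+0.52) / 2 = (+0.680) / 2 = +0.340 V.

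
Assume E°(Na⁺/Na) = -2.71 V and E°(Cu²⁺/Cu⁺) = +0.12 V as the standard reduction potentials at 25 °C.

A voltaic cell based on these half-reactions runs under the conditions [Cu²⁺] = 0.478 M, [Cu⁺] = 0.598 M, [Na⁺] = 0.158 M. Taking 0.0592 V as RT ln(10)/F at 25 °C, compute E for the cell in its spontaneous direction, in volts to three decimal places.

+2.872 V

Cu²⁺/Cu⁺ is the cathode (higher E°), Na⁺/Na the anode: E°cell = +0.12 − (-2.71) = +2.83 V, n = 1.
Overall: Cu²⁺(aq) + Na(s) → Cu⁺(aq) + Na⁺(aq)
Q = [Cu⁺]·[Na⁺] / ([Cu²⁺]); log Q = -0.704.
E = E° − (0.0592/n) log Q = +2.83 − (0.0592/1)(-0.704) = +2.872 V.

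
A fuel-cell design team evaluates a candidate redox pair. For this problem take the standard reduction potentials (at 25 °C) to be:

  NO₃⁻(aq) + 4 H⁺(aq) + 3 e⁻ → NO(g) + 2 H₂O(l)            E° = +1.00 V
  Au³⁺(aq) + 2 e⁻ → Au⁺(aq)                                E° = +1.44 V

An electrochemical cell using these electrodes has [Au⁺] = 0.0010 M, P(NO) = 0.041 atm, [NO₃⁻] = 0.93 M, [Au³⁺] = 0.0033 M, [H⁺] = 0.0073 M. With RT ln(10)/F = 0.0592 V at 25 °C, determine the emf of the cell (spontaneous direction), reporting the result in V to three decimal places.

Au³⁺/Au⁺ is the cathode (higher E°), NO₃⁻/NO the anode: E°cell = +1.44 − (+1.00) = +0.44 V, n = 6.
Overall: 3 Au³⁺(aq) + 2 NO(g) + 4 H₂O(l) → 3 Au⁺(aq) + 2 NO₃⁻(aq) + 8 H⁺(aq)
Q = [Au⁺]^3·[NO₃⁻]^2·[H⁺]^8 / ([Au³⁺]^3·P(NO)^2); log Q = -15.938.
E = E° − (0.0592/n) log Q = +0.44 − (0.0592/6)(-15.938) = +0.597 V.

+0.597 V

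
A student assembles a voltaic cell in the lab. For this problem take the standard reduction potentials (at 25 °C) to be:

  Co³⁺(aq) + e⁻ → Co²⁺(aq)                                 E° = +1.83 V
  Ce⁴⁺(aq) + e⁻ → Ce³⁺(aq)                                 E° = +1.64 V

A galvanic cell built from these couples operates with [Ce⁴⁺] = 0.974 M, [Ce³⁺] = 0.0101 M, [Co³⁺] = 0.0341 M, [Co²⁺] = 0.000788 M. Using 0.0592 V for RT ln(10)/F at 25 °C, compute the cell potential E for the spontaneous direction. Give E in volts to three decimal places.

Co³⁺/Co²⁺ is the cathode (higher E°), Ce⁴⁺/Ce³⁺ the anode: E°cell = +1.83 − (+1.64) = +0.19 V, n = 1.
Overall: Co³⁺(aq) + Ce³⁺(aq) → Co²⁺(aq) + Ce⁴⁺(aq)
Q = [Co²⁺]·[Ce⁴⁺] / ([Co³⁺]·[Ce³⁺]); log Q = 0.348.
E = E° − (0.0592/n) log Q = +0.19 − (0.0592/1)(0.348) = +0.169 V.

+0.169 V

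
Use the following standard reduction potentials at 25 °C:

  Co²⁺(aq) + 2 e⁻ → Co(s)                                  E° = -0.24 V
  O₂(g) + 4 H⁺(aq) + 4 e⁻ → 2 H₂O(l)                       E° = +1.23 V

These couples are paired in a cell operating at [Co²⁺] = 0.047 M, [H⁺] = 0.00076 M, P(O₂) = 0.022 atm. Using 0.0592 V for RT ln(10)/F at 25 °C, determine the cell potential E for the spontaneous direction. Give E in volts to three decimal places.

+1.300 V

O₂/H₂O is the cathode (higher E°), Co²⁺/Co the anode: E°cell = +1.23 − (-0.24) = +1.47 V, n = 4.
Overall: O₂(g) + 4 H⁺(aq) + 2 Co(s) → 2 H₂O(l) + 2 Co²⁺(aq)
Q = [Co²⁺]^2 / (P(O₂)·[H⁺]^4); log Q = 11.479.
E = E° − (0.0592/n) log Q = +1.47 − (0.0592/4)(11.479) = +1.300 V.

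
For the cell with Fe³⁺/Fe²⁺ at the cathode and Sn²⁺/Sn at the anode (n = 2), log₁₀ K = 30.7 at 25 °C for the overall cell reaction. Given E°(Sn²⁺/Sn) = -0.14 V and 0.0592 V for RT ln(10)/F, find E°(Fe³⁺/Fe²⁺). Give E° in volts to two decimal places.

+0.77 V

E°cell = (0.0592/n)·log K = (0.0592/2)(30.7) = +0.909 V.
Since Fe³⁺/Fe²⁺ is the cathode and Sn²⁺/Sn the anode, E°cell = E°(Fe³⁺/Fe²⁺) − E°(Sn²⁺/Sn).
So E°(Fe³⁺/Fe²⁺) = E°cell + E°(Sn²⁺/Sn) = +0.909 + (-0.14) = +0.77 V.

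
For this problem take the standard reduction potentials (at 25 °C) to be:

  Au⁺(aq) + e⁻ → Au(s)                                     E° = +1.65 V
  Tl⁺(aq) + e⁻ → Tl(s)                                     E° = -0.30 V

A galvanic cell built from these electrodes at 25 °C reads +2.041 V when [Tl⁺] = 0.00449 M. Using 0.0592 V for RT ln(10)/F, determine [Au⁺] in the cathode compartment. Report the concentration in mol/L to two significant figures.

0.15 M

Au⁺/Au is the cathode, Tl⁺/Tl the anode: E°cell = +1.95 V, n = 1.
Overall reaction: Au⁺(aq) + Tl(s) → Au(s) + Tl⁺(aq); Q = [Tl⁺]^1/[Au⁺]^1.
From E = E° − (0.0592/n) log Q: log Q = (E° − E)·n/0.0592 = (+1.95 − (+2.041))·1/0.0592 = -1.5372.
So 1·log[Au⁺] = 1·log(0.00449) − log Q = -2.3478 − (-1.5372) = -0.8106; [Au⁺] = 10^(-0.8106) ≈ 0.15 M.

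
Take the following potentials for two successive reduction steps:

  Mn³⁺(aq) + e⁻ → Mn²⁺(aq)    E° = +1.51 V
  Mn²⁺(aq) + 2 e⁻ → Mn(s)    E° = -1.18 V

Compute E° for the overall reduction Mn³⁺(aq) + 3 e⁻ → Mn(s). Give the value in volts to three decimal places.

-0.283 V

Standard free energies of sequential steps add: ΔG°₃ = ΔG°₁ + ΔG°₂, so n₃E°₃ = n₁E°₁ + n₂E°₂.
E°₃ = (1×+1.51 + 2×-1.18) / 3 = (-0.850) / 3 = -0.283 V.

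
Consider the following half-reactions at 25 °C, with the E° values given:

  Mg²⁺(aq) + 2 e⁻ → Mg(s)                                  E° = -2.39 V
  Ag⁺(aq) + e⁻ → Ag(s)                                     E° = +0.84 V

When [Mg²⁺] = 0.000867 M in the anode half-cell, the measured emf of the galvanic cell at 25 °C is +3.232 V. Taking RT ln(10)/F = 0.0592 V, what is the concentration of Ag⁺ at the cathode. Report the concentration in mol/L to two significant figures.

0.032 M

Ag⁺/Ag is the cathode, Mg²⁺/Mg the anode: E°cell = +3.23 V, n = 2.
Overall reaction: 2 Ag⁺(aq) + Mg(s) → 2 Ag(s) + Mg²⁺(aq); Q = [Mg²⁺]^1/[Ag⁺]^2.
From E = E° − (0.0592/n) log Q: log Q = (E° − E)·n/0.0592 = (+3.23 − (+3.232))·2/0.0592 = -0.0676.
So 2·log[Ag⁺] = 1·log(0.000867) − log Q = -3.0620 − (-0.0676) = -2.9944; log[Ag⁺] = -2.9944 / 2 = -1.4972; [Ag⁺] = 10^(-1.4972) ≈ 0.032 M.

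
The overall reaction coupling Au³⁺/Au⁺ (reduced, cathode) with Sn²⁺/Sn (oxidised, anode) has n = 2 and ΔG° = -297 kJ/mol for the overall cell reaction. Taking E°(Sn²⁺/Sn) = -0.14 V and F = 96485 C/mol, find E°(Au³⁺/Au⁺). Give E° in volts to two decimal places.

E°cell = −ΔG°/(nF) = −(-297×10³)/((2)(96485)) = +1.539 V.
Since Au³⁺/Au⁺ is the cathode and Sn²⁺/Sn the anode, E°cell = E°(Au³⁺/Au⁺) − E°(Sn²⁺/Sn).
So E°(Au³⁺/Au⁺) = E°cell + E°(Sn²⁺/Sn) = +1.539 + (-0.14) = +1.40 V.

+1.40 V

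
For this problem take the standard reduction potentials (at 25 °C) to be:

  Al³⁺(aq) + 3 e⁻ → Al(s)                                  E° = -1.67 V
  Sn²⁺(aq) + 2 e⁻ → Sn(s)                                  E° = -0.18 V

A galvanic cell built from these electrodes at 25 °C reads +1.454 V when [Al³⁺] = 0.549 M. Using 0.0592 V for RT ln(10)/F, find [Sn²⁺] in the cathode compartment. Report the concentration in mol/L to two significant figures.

0.041 M

Sn²⁺/Sn is the cathode, Al³⁺/Al the anode: E°cell = +1.49 V, n = 6.
Overall reaction: 3 Sn²⁺(aq) + 2 Al(s) → 3 Sn(s) + 2 Al³⁺(aq); Q = [Al³⁺]^2/[Sn²⁺]^3.
From E = E° − (0.0592/n) log Q: log Q = (E° − E)·n/0.0592 = (+1.49 − (+1.454))·6/0.0592 = 3.6486.
So 3·log[Sn²⁺] = 2·log(0.549) − log Q = -0.5209 − (3.6486) = -4.1695; log[Sn²⁺] = -4.1695 / 3 = -1.3898; [Sn²⁺] = 10^(-1.3898) ≈ 0.041 M.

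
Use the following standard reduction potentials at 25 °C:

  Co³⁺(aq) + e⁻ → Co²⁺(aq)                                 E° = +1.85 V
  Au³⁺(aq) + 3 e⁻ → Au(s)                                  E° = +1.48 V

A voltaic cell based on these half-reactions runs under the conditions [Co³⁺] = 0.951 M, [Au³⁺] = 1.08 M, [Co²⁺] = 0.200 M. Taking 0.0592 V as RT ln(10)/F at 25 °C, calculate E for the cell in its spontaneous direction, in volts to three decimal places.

+0.409 V

Co³⁺/Co²⁺ is the cathode (higher E°), Au³⁺/Au the anode: E°cell = +1.85 − (+1.48) = +0.37 V, n = 3.
Overall: 3 Co³⁺(aq) + Au(s) → 3 Co²⁺(aq) + Au³⁺(aq)
Q = [Co²⁺]^3·[Au³⁺] / ([Co³⁺]^3); log Q = -1.998.
E = E° − (0.0592/n) log Q = +0.37 − (0.0592/3)(-1.998) = +0.409 V.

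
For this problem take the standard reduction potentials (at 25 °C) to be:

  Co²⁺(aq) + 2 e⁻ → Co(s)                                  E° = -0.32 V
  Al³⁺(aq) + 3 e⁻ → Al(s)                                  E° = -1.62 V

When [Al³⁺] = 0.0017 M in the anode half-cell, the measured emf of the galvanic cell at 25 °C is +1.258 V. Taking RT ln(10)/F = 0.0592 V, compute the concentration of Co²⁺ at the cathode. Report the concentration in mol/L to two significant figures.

0.00054 M

Co²⁺/Co is the cathode, Al³⁺/Al the anode: E°cell = +1.30 V, n = 6.
Overall reaction: 3 Co²⁺(aq) + 2 Al(s) → 3 Co(s) + 2 Al³⁺(aq); Q = [Al³⁺]^2/[Co²⁺]^3.
From E = E° − (0.0592/n) log Q: log Q = (E° − E)·n/0.0592 = (+1.30 − (+1.258))·6/0.0592 = 4.2568.
So 3·log[Co²⁺] = 2·log(0.0017) − log Q = -5.5391 − (4.2568) = -9.7959; log[Co²⁺] = -9.7959 / 3 = -3.2653; [Co²⁺] = 10^(-3.2653) ≈ 0.00054 M.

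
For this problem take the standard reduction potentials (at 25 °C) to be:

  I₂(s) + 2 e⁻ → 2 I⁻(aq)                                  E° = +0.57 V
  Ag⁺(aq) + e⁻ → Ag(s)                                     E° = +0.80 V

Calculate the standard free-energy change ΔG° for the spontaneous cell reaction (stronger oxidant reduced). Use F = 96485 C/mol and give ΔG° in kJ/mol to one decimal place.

Ag⁺/Ag (E° = +0.80 V) is the cathode; I₂/I⁻ (E° = +0.57 V) is the anode, so E°cell = +0.23 V.
Balancing electrons gives n = 2 (lcm of 1 and 2).
ΔG° = −nFE° = −(2)(96485)(+0.23) = -44,383 J = -44.4 kJ/mol.

-44.4 kJ/mol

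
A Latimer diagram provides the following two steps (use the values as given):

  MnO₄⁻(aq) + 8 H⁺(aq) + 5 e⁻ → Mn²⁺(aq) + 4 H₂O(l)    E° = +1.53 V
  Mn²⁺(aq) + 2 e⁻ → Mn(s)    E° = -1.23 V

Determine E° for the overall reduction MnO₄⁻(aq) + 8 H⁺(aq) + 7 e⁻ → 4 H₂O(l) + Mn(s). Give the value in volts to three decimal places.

+0.741 V

Standard free energies of sequential steps add: ΔG°₃ = ΔG°₁ + ΔG°₂, so n₃E°₃ = n₁E°₁ + n₂E°₂.
E°₃ = (5×+1.53 + 2×-1.23) / 7 = (+5.190) / 7 = +0.741 V.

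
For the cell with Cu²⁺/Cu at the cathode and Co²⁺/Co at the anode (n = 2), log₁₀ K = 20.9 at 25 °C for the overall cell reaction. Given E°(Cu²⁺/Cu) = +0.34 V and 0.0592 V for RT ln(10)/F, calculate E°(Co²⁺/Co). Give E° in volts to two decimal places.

E°cell = (0.0592/n)·log K = (0.0592/2)(20.9) = +0.619 V.
Since Cu²⁺/Cu is the cathode and Co²⁺/Co the anode, E°cell = E°(Cu²⁺/Cu) − E°(Co²⁺/Co).
So E°(Co²⁺/Co) = E°(Cu²⁺/Cu) − E°cell = (+0.34) − (+0.619) = -0.28 V.

-0.28 V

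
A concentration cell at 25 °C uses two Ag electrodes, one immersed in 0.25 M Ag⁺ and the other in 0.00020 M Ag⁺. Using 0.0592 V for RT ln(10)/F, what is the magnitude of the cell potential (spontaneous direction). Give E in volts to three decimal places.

For a concentration cell E°cell = 0. The 0.25 M side is the cathode (reduction is favoured where [Ag⁺] is higher).
With n = 1, E = −(0.0592/1) log([Ag⁺]ₐₙ/[Ag⁺]꜀ₐₜ) = −(0.0592/1) log(0.0002/0.25) = −(0.0592/1)(-3.097) = +0.183 V.

+0.183 V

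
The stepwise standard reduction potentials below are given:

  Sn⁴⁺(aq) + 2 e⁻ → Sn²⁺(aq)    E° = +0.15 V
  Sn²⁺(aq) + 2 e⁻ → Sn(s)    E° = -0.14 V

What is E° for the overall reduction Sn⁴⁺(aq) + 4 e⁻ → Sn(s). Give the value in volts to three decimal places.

+0.005 V

Since ΔG° = −nFE° is additive over sequential reductions, n₃E°₃ = n₁E°₁ + n₂E°₂.
E°₃ = (2×+0.15 + 2×-0.14) / 4 = (+0.020) / 4 = +0.005 V.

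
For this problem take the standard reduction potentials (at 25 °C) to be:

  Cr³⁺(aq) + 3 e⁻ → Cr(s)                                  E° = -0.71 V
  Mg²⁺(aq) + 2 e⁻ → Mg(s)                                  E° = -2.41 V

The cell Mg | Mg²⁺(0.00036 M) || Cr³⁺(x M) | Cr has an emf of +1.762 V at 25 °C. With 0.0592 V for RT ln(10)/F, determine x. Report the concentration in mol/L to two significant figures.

0.0095 M

Cr³⁺/Cr is the cathode, Mg²⁺/Mg the anode: E°cell = +1.70 V, n = 6.
Overall reaction: 2 Cr³⁺(aq) + 3 Mg(s) → 2 Cr(s) + 3 Mg²⁺(aq); Q = [Mg²⁺]^3/[Cr³⁺]^2.
From E = E° − (0.0592/n) log Q: log Q = (E° − E)·n/0.0592 = (+1.70 − (+1.762))·6/0.0592 = -6.2838.
So 2·log[Cr³⁺] = 3·log(0.00036) − log Q = -10.3311 − (-6.2838) = -4.0473; log[Cr³⁺] = -4.0473 / 2 = -2.0236; [Cr³⁺] = 10^(-2.0236) ≈ 0.0095 M.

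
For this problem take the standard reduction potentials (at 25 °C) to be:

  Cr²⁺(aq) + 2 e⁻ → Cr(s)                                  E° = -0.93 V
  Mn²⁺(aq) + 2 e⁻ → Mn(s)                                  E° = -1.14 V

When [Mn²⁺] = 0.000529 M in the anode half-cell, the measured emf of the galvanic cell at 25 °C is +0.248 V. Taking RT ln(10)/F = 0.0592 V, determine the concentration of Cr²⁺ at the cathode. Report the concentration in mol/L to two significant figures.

0.010 M

Cr²⁺/Cr is the cathode, Mn²⁺/Mn the anode: E°cell = +0.21 V, n = 2.
Overall reaction: Cr²⁺(aq) + Mn(s) → Cr(s) + Mn²⁺(aq); Q = [Mn²⁺]^1/[Cr²⁺]^1.
From E = E° − (0.0592/n) log Q: log Q = (E° − E)·n/0.0592 = (+0.21 − (+0.248))·2/0.0592 = -1.2838.
So 1·log[Cr²⁺] = 1·log(0.000529) − log Q = -3.2765 − (-1.2838) = -1.9927; [Cr²⁺] = 10^(-1.9927) ≈ 0.010 M.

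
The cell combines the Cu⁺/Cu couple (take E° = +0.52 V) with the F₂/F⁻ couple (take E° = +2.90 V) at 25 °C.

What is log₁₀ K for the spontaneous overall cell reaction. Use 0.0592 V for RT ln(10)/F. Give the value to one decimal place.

80.4

Cathode: F₂/F⁻; anode: Cu⁺/Cu. E°cell = +2.38 V, n = 2.
log K = nE°cell / 0.0592 = (2)(+2.38) / 0.0592 = 80.4.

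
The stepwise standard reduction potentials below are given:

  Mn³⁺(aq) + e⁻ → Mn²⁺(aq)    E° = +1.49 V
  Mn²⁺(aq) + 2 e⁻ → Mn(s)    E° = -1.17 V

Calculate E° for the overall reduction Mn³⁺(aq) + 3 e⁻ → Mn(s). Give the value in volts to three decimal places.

-0.283 V

Standard free energies of sequential steps add: ΔG°₃ = ΔG°₁ + ΔG°₂, so n₃E°₃ = n₁E°₁ + n₂E°₂.
E°₃ = (1×+1.49 + 2×-1.17) / 3 = (-0.850) / 3 = -0.283 V.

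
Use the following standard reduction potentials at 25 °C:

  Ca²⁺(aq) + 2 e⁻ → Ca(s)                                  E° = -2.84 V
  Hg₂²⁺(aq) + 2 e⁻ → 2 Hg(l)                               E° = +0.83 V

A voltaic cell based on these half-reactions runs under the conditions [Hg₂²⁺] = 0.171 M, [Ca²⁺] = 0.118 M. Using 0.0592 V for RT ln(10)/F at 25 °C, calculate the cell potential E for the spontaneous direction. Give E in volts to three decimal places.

Hg₂²⁺/Hg is the cathode (higher E°), Ca²⁺/Ca the anode: E°cell = +0.83 − (-2.84) = +3.67 V, n = 2.
Overall: Hg₂²⁺(aq) + Ca(s) → 2 Hg(l) + Ca²⁺(aq)
Q = [Ca²⁺] / ([Hg₂²⁺]); log Q = -0.161.
E = E° − (0.0592/n) log Q = +3.67 − (0.0592/2)(-0.161) = +3.675 V.

+3.675 V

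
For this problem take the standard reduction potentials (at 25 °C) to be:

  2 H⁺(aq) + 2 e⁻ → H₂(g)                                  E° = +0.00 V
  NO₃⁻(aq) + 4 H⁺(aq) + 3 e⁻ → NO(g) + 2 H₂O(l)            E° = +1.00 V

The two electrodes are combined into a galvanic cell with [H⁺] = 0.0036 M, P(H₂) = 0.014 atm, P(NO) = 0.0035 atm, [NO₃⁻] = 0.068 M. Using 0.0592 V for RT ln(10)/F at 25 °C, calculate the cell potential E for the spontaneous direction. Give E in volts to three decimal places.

NO₃⁻/NO is the cathode (higher E°), H⁺/H₂ the anode: E°cell = +1.00 − (+0.00) = +1.00 V, n = 6.
Overall: 2 NO₃⁻(aq) + 2 H⁺(aq) + 3 H₂(g) → 2 NO(g) + 4 H₂O(l)
Q = P(NO)^2 / ([NO₃⁻]^2·[H⁺]^2·P(H₂)^3); log Q = 7.872.
E = E° − (0.0592/n) log Q = +1.00 − (0.0592/6)(7.872) = +0.922 V.

+0.922 V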